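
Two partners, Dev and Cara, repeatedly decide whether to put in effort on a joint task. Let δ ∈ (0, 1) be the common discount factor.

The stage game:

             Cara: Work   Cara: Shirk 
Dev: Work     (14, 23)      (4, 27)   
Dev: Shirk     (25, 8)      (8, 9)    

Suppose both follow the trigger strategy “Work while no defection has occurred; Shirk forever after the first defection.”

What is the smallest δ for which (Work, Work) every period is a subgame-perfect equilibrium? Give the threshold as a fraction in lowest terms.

For Dev: deviation gain 25−14 = 11, per-period punishment loss 14−8 = 6. IC gives δ ≥ 11/17.
For Cara: gain 4, loss 14 per period, so δ ≥ 4/18 = 2/9.
The tighter constraint is Dev's, so cooperation needs δ ≥ 11/17.

11/17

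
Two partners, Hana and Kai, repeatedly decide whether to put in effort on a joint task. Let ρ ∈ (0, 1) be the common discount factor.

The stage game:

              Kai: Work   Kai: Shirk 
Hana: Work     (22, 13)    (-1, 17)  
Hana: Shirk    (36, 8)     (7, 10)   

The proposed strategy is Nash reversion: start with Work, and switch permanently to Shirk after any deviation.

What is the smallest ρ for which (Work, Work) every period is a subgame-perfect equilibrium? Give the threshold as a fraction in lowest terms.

Hana's threshold: (36−22)/(36−7) = 14/29.
Kai's threshold: (17−13)/(17−10) = 4/7.
14/29 < 4/7, so Kai binds and ρ* = 4/7.

4/7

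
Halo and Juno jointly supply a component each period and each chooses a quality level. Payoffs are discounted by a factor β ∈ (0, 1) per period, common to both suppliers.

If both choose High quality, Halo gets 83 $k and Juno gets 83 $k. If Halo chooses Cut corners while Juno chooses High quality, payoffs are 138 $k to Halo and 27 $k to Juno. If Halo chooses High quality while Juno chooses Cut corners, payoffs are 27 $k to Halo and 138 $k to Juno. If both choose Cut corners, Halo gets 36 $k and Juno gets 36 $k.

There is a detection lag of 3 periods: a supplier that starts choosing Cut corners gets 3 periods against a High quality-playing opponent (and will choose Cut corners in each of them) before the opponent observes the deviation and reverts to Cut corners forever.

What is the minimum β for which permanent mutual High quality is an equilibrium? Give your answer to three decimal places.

The best deviation is to choose Cut corners for all 3 undetected periods, earning 138 each, then 36 forever once detected.
Deviation value: 138(1−β^3)/(1−β) + 36β^3/(1−β); cooperation value: 83/(1−β).
IC: 83 ≥ 138(1−β^3) + 36β^3 = 138 − 102β^3.
So β^3 ≥ 55/102, giving β ≥ (55/102)^(1/3) ≈ 0.814.

0.814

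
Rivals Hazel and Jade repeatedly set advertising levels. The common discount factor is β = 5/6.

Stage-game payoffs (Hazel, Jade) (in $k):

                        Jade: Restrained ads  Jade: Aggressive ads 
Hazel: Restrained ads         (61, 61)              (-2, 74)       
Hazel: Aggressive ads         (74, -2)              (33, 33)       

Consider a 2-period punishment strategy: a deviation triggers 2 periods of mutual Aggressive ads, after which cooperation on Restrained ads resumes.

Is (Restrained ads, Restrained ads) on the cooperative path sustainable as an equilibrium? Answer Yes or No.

Yes

Comparing payoff streams over the 3 periods until play realigns: cooperate → 61(1+β+…+β^2); deviate → 74 + 33(β+…+β^2).
Cooperation is sustained iff (61−33)(β+…+β^2) ≥ 74−61.
β+…+β^2 = 5/6·(1−(5/6)^2)/(1−5/6) = 1.5278, and (74−61)/(61−33) = 0.4643.
1.5278 ≥ 0.4643, so cooperation is sustainable.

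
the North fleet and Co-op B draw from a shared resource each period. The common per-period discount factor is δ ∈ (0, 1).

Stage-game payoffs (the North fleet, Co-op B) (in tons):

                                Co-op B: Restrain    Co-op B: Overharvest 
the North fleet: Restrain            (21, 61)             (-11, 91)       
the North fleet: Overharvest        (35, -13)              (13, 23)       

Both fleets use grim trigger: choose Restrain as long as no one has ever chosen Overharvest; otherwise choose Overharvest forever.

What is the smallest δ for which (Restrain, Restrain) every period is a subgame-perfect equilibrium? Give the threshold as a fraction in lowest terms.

For the North fleet: deviation gain 35−21 = 14, per-period punishment loss 21−13 = 8. IC gives δ ≥ 14/22 = 7/11.
For Co-op B: gain 30, loss 38 per period, so δ ≥ 30/68 = 15/34.
The tighter constraint is the North fleet's, so cooperation needs δ ≥ 7/11.

7/11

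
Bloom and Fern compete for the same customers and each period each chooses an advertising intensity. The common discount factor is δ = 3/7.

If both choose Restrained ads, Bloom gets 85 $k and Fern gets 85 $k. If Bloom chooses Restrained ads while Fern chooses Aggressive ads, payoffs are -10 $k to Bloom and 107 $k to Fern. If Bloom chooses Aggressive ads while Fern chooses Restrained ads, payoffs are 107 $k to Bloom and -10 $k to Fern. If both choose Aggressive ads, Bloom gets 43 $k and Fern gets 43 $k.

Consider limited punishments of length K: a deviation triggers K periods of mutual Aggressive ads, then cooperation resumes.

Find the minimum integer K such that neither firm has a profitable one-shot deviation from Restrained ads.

IC: δ(1−δ^K)/(1−δ) ≥ (107−85)/(85−43) = 11/21.
With δ = 3/7: need 1 − δ^K ≥ 11/21·(1−3/7)/(3/7), i.e. δ^K ≤ 0.3016.
Since (3/7)^1 = 0.4286 and (3/7)^2 = 0.1837, the smallest such K is 2.

2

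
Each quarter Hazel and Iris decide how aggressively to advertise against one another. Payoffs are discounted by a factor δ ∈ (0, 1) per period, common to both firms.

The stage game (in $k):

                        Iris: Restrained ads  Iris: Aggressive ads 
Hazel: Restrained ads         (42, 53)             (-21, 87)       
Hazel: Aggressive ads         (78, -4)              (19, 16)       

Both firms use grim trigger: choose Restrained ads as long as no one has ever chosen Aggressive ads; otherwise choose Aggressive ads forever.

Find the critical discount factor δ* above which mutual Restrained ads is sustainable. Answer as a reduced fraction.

36/59

Hazel: cooperation gives 42 each period; deviation gives 78 once then 19 forever.
  42/(1−δ) ≥ 78 + 19δ/(1−δ) ⇒ δ ≥ 36/59.
Iris: cooperation gives 53 each period; deviation gives 87 once then 16 forever.
  δ ≥ 34/71.
Both must hold, so the binding constraint is Hazel's: δ ≥ 36/59.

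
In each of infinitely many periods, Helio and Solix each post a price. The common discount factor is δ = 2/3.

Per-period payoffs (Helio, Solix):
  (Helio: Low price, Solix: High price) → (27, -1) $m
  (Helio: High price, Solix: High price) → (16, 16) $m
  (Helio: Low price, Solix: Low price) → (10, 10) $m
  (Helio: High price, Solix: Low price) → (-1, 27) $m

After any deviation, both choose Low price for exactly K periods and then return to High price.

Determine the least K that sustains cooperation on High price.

7

No profitable deviation requires (16−10)(δ+…+δ^K) ≥ 27−16, i.e. δ+…+δ^K ≥ 11/6 ≈ 1.8333.
With δ = 2/3, the partial sums are K=1: 0.6667, K=2: 1.1111, …, K=5: 1.7366, K=6: 1.8244, K=7: 1.8829.
K = 7 is the first length at which the sum reaches 1.8333.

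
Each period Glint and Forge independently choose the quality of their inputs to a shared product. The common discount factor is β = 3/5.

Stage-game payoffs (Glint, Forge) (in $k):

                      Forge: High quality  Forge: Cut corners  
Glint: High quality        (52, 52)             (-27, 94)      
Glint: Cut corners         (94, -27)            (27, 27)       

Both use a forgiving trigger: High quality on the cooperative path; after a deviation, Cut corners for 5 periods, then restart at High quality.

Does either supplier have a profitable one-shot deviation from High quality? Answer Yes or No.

Yes

IC: β+…+β^5 ≥ (94−52)/(52−27) = 42/25.
At β = 3/5: partial sum = 1.3834 < 1.6800. Cooperation not sustainable.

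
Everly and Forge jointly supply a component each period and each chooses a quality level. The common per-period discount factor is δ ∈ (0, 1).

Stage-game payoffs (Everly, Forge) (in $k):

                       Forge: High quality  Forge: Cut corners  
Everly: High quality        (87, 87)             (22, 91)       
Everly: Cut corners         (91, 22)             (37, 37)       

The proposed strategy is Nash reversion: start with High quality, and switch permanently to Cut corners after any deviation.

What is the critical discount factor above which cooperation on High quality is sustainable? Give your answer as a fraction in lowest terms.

One-period gain from deviating is 91 − 87 = 4. The loss is 87 − 37 = 50 in every subsequent period, with present value 50·δ/(1−δ).
Deviation is unprofitable when 50·δ/(1−δ) ≥ 4, i.e. δ/(1−δ) ≥ 2/25.
Equivalently δ ≥ 4/(4+50) = 2/27.

2/27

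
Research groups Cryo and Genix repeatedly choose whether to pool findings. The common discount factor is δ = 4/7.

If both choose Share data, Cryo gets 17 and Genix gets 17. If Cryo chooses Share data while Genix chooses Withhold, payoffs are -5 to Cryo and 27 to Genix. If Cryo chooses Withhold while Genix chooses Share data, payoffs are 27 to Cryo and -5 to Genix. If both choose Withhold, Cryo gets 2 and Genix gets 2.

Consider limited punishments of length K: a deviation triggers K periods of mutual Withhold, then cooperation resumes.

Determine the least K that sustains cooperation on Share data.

2

No profitable deviation requires (17−2)(δ+…+δ^K) ≥ 27−17, i.e. δ+…+δ^K ≥ 2/3 ≈ 0.6667.
With δ = 4/7, the partial sums are K=1: 0.5714, K=2: 0.8980.
K = 2 is the first length at which the sum reaches 0.6667.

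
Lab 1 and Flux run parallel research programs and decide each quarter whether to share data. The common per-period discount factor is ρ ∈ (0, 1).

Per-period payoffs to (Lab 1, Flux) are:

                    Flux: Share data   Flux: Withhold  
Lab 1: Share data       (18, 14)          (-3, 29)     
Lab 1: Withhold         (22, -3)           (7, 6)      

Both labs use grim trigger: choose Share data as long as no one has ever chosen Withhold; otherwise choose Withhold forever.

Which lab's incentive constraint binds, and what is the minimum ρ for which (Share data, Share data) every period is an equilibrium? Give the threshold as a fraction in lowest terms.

Lab 1: cooperation gives 18 each period; deviation gives 22 once then 7 forever.
  18/(1−ρ) ≥ 22 + 7ρ/(1−ρ) ⇒ ρ ≥ 4/15.
Flux: cooperation gives 14 each period; deviation gives 29 once then 6 forever.
  ρ ≥ 15/23.
Both must hold, so the binding constraint is Flux's: ρ ≥ 15/23.

Flux; ρ ≥ 15/23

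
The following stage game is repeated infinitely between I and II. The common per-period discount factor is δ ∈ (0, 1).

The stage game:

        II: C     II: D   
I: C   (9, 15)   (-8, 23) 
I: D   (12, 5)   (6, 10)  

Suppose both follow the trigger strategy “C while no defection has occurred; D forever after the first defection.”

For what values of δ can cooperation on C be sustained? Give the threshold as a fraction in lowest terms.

8/13

I: cooperation gives 9 each period; deviation gives 12 once then 6 forever.
  9/(1−δ) ≥ 12 + 6δ/(1−δ) ⇒ δ ≥ 3/6 = 1/2.
II: cooperation gives 15 each period; deviation gives 23 once then 10 forever.
  δ ≥ 8/13.
Both must hold, so the binding constraint is II's: δ ≥ 8/13.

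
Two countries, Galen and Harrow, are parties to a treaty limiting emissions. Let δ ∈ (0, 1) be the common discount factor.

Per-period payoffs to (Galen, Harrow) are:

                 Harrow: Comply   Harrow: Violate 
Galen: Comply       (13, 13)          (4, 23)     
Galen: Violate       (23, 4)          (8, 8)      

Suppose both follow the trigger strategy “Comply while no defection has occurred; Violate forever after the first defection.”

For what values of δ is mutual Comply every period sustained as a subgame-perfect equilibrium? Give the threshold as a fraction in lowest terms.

Cooperation forever yields 13 each period: 13/(1−δ).
Deviating yields 23 once, then 8 forever: 23 + 8δ/(1−δ).
No profitable deviation requires 13/(1−δ) ≥ 23 + 8δ/(1−δ).
Multiplying by (1−δ): 13 ≥ 23(1−δ) + 8δ = 23 − 15δ.
So 15δ ≥ 10, i.e. δ ≥ 10/15 = 2/3.

2/3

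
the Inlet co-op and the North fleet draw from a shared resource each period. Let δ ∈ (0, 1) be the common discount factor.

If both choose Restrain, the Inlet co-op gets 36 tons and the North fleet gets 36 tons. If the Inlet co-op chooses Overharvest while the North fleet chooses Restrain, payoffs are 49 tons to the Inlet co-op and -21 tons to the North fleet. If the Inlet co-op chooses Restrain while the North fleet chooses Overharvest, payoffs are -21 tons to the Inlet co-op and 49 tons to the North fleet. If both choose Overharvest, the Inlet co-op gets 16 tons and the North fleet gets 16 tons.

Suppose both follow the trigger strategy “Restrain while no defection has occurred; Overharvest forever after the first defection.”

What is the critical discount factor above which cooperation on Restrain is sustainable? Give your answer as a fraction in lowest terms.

One-period gain from deviating is 49 − 36 = 13. The loss is 36 − 16 = 20 in every subsequent period, with present value 20·δ/(1−δ).
Deviation is unprofitable when 20·δ/(1−δ) ≥ 13, i.e. δ/(1−δ) ≥ 13/20.
Equivalently δ ≥ 13/(13+20) = 13/33.

13/33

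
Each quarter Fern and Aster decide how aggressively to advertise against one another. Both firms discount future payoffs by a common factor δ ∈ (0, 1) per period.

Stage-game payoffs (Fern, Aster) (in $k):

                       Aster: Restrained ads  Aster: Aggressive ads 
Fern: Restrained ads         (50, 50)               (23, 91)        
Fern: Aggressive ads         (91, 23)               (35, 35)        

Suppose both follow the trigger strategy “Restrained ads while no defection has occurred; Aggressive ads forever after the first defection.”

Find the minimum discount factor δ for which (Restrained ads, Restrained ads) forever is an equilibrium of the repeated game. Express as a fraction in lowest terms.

50/(1−δ) ≥ 91 + 35δ/(1−δ)
50 ≥ 91 − 56δ
δ ≥ 41/56.

41/56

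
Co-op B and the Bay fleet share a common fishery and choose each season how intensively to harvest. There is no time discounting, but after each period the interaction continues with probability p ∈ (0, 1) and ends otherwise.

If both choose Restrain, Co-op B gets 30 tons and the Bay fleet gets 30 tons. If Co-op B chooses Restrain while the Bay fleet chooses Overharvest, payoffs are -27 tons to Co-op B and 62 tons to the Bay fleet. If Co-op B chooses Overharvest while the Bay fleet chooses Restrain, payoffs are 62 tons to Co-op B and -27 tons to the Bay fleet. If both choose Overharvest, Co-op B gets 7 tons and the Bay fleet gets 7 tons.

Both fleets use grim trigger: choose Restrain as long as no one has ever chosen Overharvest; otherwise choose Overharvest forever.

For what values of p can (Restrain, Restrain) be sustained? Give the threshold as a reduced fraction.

32/55

With no time discounting, the continuation probability p plays the role of the discount factor.
Grim-trigger IC: 30/(1−p) ≥ 62 + 7p/(1−p) ⇒ p ≥ (62−30)/(62−7) = 32/55.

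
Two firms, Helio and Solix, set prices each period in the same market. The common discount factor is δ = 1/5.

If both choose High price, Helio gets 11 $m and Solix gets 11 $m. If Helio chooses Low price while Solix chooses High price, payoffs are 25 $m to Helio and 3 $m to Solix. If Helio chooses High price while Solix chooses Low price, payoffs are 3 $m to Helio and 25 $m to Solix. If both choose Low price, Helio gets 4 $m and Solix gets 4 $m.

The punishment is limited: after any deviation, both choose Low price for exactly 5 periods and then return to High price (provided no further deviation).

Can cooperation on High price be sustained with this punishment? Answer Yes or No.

Comparing payoff streams over the 6 periods until play realigns: cooperate → 11(1+δ+…+δ^5); deviate → 25 + 4(δ+…+δ^5).
Cooperation is sustained iff (11−4)(δ+…+δ^5) ≥ 25−11.
δ+…+δ^5 = 1/5·(1−(1/5)^5)/(1−1/5) = 0.2499, and (25−11)/(11−4) = 2.0000.
0.2499 < 2.0000, so cooperation is not sustainable.

No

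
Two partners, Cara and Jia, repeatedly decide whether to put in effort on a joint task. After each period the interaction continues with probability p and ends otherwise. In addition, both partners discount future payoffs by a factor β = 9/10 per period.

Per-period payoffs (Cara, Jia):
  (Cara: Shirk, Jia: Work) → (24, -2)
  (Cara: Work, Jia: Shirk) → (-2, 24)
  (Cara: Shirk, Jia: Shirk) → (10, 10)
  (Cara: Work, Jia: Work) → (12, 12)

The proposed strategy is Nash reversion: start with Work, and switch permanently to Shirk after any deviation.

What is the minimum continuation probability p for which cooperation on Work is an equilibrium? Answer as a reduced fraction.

Expected continuation weight on next period's payoff is β·p = 9/10·p, which plays the role of the discount factor.
Cooperation requires 9/10·p ≥ (24−12)/(24−10) = 6/7, hence p ≥ 20/21.

20/21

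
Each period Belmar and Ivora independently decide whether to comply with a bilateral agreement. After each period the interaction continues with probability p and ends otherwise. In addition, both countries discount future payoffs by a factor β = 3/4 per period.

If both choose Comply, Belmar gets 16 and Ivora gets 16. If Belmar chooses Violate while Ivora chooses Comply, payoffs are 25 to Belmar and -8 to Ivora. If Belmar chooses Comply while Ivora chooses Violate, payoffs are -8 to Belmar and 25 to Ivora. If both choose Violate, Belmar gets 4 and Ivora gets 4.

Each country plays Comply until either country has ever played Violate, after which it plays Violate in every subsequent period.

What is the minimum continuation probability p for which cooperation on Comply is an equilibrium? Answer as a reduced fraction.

4/7

Expected continuation weight on next period's payoff is β·p = 3/4·p, which plays the role of the discount factor.
Cooperation requires 3/4·p ≥ (25−16)/(25−4) = 3/7, hence p ≥ 4/7.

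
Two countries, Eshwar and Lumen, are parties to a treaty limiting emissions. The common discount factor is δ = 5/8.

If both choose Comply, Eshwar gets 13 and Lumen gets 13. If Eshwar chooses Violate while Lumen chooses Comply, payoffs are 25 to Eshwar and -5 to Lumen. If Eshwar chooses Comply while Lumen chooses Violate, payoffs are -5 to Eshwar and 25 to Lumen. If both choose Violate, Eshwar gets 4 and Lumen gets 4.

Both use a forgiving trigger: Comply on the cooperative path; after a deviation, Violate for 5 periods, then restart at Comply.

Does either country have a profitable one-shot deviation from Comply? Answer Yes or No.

Comparing payoff streams over the 6 periods until play realigns: cooperate → 13(1+δ+…+δ^5); deviate → 25 + 4(δ+…+δ^5).
Cooperation is sustained iff (13−4)(δ+…+δ^5) ≥ 25−13.
δ+…+δ^5 = 5/8·(1−(5/8)^5)/(1−5/8) = 1.5077, and (25−13)/(13−4) = 1.3333.
1.5077 ≥ 1.3333, so cooperation is sustainable.

No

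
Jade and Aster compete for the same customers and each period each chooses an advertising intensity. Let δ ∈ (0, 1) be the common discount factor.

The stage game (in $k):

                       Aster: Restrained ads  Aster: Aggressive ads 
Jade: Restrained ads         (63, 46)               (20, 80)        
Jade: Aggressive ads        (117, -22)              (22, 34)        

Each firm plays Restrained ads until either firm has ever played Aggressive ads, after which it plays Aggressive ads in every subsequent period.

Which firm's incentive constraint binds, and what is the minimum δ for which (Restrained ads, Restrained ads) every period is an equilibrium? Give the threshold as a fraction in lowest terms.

Aster; δ ≥ 17/23

For Jade: deviation gain 117−63 = 54, per-period punishment loss 63−22 = 41. IC gives δ ≥ 54/95.
For Aster: gain 34, loss 12 per period, so δ ≥ 34/46 = 17/23.
The tighter constraint is Aster's, so cooperation needs δ ≥ 17/23.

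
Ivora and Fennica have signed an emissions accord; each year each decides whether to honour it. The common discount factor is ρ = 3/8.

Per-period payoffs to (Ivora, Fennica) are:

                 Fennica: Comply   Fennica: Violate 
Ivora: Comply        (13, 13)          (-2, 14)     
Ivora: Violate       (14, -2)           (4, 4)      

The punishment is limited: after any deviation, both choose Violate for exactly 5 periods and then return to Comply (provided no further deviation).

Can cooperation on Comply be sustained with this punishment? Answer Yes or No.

Yes

Comparing payoff streams over the 6 periods until play realigns: cooperate → 13(1+ρ+…+ρ^5); deviate → 14 + 4(ρ+…+ρ^5).
Cooperation is sustained iff (13−4)(ρ+…+ρ^5) ≥ 14−13.
ρ+…+ρ^5 = 3/8·(1−(3/8)^5)/(1−3/8) = 0.5956, and (14−13)/(13−4) = 0.1111.
0.5956 ≥ 0.1111, so cooperation is sustainable.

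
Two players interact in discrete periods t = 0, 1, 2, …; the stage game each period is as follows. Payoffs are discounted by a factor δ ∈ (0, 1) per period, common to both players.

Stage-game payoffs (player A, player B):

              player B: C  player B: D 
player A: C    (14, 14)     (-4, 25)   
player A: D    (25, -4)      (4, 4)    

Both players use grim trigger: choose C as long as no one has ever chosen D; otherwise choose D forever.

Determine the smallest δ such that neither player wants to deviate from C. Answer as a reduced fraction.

14/(1−δ) ≥ 25 + 4δ/(1−δ)
14 ≥ 25 − 21δ
δ ≥ 11/21.

11/21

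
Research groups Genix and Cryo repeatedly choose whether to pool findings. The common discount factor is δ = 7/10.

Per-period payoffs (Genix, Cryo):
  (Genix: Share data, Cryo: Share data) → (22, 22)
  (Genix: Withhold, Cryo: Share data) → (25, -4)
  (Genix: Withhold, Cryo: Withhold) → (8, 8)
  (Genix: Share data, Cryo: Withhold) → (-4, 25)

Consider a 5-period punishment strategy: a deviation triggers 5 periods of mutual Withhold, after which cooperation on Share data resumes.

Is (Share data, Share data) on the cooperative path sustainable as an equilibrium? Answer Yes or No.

A one-shot deviation gives 25 now, then 8 for 5 periods, then back to 22.
Gain from deviating: (25−22) today; loss: (22−8) in each of the next 5 periods.
No-deviation condition: (22−8)(δ+…+δ^5) ≥ 25−22, i.e. δ+…+δ^5 ≥ 3/14.
At δ = 7/10: δ+…+δ^5 = 1.9412 ≥ 0.2143.
So cooperation is sustainable.

Yes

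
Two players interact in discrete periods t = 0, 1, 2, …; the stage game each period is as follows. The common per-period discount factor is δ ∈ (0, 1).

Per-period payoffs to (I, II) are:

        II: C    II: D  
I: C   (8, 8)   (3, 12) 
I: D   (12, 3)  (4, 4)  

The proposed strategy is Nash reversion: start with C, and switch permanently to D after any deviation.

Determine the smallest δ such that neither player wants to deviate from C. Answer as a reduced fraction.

1/2

8/(1−δ) ≥ 12 + 4δ/(1−δ)
8 ≥ 12 − 8δ
δ ≥ 4/8 = 1/2.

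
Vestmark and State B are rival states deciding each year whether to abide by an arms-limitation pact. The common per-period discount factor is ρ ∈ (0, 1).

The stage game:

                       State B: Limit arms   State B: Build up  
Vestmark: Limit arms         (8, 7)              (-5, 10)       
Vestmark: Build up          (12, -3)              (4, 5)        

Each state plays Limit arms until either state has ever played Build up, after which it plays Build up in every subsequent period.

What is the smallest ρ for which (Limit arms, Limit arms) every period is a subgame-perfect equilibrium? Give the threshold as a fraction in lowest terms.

For Vestmark: deviation gain 12−8 = 4, per-period punishment loss 8−4 = 4. IC gives ρ ≥ 4/8 = 1/2.
For State B: gain 3, loss 2 per period, so ρ ≥ 3/5.
The tighter constraint is State B's, so cooperation needs ρ ≥ 3/5.

3/5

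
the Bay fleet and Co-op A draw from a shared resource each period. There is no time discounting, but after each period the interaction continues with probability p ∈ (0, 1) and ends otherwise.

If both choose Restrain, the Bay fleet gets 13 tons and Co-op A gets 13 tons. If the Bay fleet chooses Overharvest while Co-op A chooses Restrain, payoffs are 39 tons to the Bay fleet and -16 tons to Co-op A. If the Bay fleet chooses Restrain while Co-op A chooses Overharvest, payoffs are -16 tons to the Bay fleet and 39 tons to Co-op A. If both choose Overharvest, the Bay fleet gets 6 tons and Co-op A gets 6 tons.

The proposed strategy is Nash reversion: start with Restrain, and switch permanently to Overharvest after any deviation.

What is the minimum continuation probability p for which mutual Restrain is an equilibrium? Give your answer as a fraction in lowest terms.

Expected cooperation value is 13 + p·13 + p²·13 + … = 13/(1−p); deviation gives 39 + p·6/(1−p).
13 ≥ 39(1−p) + 6p ⇒ 33p ≥ 26 ⇒ p ≥ 26/33.

26/33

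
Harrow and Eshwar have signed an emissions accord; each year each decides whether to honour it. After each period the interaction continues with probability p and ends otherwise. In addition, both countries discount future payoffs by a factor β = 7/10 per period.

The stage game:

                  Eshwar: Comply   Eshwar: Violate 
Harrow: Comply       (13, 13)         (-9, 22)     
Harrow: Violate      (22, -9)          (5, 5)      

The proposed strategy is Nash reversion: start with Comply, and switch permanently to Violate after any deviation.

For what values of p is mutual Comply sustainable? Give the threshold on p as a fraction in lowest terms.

With continuation probability p and discount β, the effective per-period discount factor is βp.
Grim-trigger IC: βp ≥ (22−13)/(22−5) = 9/17.
So p ≥ (9/17)/(7/10) = 90/119.

90/119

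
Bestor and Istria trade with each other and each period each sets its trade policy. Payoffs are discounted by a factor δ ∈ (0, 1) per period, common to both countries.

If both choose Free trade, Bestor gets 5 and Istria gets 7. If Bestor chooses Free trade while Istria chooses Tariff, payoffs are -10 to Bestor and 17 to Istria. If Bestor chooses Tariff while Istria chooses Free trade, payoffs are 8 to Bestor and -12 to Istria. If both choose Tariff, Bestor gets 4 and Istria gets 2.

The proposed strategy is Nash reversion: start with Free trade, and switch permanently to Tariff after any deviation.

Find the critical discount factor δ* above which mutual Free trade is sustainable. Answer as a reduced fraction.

3/4

Bestor's threshold: (8−5)/(8−4) = 3/4.
Istria's threshold: (17−7)/(17−2) = 2/3.
3/4 > 2/3, so Bestor binds and δ* = 3/4.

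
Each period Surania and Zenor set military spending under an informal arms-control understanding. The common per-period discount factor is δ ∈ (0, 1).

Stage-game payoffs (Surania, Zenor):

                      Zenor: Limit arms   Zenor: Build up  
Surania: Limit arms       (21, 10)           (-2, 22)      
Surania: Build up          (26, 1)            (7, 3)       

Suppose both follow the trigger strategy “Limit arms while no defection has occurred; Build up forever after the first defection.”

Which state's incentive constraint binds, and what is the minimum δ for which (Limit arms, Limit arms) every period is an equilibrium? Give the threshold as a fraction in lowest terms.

Surania: cooperation gives 21 each period; deviation gives 26 once then 7 forever.
  21/(1−δ) ≥ 26 + 7δ/(1−δ) ⇒ δ ≥ 5/19.
Zenor: cooperation gives 10 each period; deviation gives 22 once then 3 forever.
  δ ≥ 12/19.
Both must hold, so the binding constraint is Zenor's: δ ≥ 12/19.

Zenor; δ ≥ 12/19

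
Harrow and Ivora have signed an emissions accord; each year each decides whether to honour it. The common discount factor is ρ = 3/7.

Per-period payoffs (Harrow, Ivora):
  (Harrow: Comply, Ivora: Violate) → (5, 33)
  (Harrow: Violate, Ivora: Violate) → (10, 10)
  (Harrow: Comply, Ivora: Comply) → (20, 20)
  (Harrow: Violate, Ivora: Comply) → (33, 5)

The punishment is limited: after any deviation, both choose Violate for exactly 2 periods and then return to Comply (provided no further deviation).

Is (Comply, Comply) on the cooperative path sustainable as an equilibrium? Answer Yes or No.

Comparing payoff streams over the 3 periods until play realigns: cooperate → 20(1+ρ+…+ρ^2); deviate → 33 + 10(ρ+…+ρ^2).
Cooperation is sustained iff (20−10)(ρ+…+ρ^2) ≥ 33−20.
ρ+…+ρ^2 = 3/7·(1−(3/7)^2)/(1−3/7) = 0.6122, and (33−20)/(20−10) = 1.3000.
0.6122 < 1.3000, so cooperation is not sustainable.

No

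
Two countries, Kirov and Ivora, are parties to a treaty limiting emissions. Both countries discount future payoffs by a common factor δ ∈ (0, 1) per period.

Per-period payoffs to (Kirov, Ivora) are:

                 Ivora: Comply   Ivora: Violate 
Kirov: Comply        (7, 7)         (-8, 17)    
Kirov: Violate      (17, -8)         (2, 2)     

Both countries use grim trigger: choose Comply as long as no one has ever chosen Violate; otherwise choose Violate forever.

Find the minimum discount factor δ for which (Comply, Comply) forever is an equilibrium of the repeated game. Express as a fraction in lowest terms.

2/3

7/(1−δ) ≥ 17 + 2δ/(1−δ)
7 ≥ 17 − 15δ
δ ≥ 10/15 = 2/3.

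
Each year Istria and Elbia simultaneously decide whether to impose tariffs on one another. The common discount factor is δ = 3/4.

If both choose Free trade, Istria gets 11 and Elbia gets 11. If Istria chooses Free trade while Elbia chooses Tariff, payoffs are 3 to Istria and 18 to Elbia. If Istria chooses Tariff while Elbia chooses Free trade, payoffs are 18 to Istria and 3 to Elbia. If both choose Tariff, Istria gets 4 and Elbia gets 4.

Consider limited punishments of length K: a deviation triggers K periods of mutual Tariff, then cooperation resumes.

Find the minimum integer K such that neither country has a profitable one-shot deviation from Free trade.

2

Need Σ_{k=1}^{K} δ^k ≥ (18−11)/(11−4) = 1.0000 at δ = 3/4.
At K = 1 the sum is 0.7500 < 1.0000; at K = 2 it is 1.3125 ≥ 1.0000.
So the minimum punishment length is K = 2.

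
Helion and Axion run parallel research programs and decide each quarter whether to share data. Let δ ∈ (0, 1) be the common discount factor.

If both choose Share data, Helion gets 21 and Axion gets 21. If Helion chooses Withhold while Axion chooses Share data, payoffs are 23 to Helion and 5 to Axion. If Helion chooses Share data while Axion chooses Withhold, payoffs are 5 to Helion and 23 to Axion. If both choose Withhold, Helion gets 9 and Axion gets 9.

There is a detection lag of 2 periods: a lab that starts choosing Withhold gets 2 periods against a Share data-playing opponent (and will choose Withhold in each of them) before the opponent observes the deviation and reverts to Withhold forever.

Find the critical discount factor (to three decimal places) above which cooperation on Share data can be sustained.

Deviating for the 2 undetected periods gains 23−21 = 2 per period over cooperation, then loses 21−9 = 12 per period forever once punishment starts.
Gain: 2(1 + δ + … + δ^1); loss: 12·δ^2/(1−δ).
No profitable deviation ⇔ 2(1−δ^2) ≤ 12·δ^2, i.e. δ^2 ≥ 2/(2+12) = 1/7.
Hence δ ≥ (1/7)^(1/2) ≈ 0.378.

0.378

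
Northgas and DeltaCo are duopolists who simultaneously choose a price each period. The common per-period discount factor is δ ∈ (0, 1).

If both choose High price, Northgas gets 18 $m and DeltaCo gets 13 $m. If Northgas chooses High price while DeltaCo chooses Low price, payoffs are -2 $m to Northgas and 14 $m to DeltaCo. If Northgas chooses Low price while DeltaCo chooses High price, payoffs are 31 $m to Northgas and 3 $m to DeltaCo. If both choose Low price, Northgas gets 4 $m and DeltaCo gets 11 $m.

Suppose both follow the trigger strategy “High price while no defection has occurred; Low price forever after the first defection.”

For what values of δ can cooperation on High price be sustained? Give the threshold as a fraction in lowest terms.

13/27

For Northgas: deviation gain 31−18 = 13, per-period punishment loss 18−4 = 14. IC gives δ ≥ 13/27.
For DeltaCo: gain 1, loss 2 per period, so δ ≥ 1/3.
The tighter constraint is Northgas's, so cooperation needs δ ≥ 13/27.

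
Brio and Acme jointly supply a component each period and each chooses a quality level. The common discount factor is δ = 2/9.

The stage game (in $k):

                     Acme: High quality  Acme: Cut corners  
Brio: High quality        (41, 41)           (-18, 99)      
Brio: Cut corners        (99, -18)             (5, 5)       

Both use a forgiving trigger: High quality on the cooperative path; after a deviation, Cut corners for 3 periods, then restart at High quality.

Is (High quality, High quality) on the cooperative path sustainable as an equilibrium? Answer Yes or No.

A one-shot deviation gives 99 now, then 5 for 3 periods, then back to 41.
Gain from deviating: (99−41) today; loss: (41−5) in each of the next 3 periods.
No-deviation condition: (41−5)(δ+…+δ^3) ≥ 99−41, i.e. δ+…+δ^3 ≥ 29/18.
At δ = 2/9: δ+…+δ^3 = 0.2826 < 1.6111.
So cooperation is not sustainable.

No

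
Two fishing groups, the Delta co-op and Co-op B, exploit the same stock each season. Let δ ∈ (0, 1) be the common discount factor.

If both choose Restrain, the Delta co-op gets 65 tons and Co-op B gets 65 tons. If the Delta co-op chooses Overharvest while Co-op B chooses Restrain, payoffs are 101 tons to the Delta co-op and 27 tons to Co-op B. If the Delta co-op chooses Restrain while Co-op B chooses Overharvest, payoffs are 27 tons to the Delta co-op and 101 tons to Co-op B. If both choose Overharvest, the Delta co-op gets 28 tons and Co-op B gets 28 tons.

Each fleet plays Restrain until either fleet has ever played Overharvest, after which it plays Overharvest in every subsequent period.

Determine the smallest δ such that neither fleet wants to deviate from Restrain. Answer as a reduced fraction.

36/73

One-period gain from deviating is 101 − 65 = 36. The loss is 65 − 28 = 37 in every subsequent period, with present value 37·δ/(1−δ).
Deviation is unprofitable when 37·δ/(1−δ) ≥ 36, i.e. δ/(1−δ) ≥ 36/37.
Equivalently δ ≥ 36/(36+37) = 36/73.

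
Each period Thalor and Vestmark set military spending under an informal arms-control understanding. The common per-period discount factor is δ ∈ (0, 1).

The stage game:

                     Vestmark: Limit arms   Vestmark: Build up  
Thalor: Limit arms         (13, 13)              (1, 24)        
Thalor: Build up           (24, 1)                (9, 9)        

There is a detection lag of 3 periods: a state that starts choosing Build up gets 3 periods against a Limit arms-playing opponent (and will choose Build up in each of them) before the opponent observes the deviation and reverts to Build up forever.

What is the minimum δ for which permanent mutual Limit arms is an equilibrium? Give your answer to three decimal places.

0.902

The best deviation is to choose Build up for all 3 undetected periods, earning 24 each, then 9 forever once detected.
Deviation value: 24(1−δ^3)/(1−δ) + 9δ^3/(1−δ); cooperation value: 13/(1−δ).
IC: 13 ≥ 24(1−δ^3) + 9δ^3 = 24 − 15δ^3.
So δ^3 ≥ 11/15, giving δ ≥ (11/15)^(1/3) ≈ 0.902.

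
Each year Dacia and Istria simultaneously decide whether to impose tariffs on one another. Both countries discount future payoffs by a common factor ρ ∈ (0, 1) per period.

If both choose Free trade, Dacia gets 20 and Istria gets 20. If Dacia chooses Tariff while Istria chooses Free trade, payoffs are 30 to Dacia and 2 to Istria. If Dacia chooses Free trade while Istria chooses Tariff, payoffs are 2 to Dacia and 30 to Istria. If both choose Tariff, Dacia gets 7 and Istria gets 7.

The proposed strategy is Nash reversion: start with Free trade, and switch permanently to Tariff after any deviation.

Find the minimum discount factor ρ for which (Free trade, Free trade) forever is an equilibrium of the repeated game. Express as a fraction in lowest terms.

10/23

20/(1−ρ) ≥ 30 + 7ρ/(1−ρ)
20 ≥ 30 − 23ρ
ρ ≥ 10/23.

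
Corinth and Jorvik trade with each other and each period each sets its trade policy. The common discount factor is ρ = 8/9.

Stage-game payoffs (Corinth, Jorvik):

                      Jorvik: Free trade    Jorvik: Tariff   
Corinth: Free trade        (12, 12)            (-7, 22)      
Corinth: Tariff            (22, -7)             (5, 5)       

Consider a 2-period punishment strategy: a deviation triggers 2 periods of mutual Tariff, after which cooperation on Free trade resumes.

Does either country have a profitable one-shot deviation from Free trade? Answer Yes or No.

No

A one-shot deviation gives 22 now, then 5 for 2 periods, then back to 12.
Gain from deviating: (22−12) today; loss: (12−5) in each of the next 2 periods.
No-deviation condition: (12−5)(ρ+…+ρ^2) ≥ 22−12, i.e. ρ+…+ρ^2 ≥ 10/7.
At ρ = 8/9: ρ+…+ρ^2 = 1.6790 ≥ 1.4286.
So cooperation is sustainable.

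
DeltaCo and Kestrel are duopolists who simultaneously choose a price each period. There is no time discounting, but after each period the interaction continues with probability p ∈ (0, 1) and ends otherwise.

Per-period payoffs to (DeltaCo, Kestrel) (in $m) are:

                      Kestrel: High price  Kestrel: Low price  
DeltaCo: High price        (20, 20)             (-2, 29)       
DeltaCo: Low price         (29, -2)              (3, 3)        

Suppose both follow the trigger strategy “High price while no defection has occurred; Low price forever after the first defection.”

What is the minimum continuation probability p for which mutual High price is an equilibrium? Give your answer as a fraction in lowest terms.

With no time discounting, the continuation probability p plays the role of the discount factor.
Grim-trigger IC: 20/(1−p) ≥ 29 + 3p/(1−p) ⇒ p ≥ (29−20)/(29−3) = 9/26.

9/26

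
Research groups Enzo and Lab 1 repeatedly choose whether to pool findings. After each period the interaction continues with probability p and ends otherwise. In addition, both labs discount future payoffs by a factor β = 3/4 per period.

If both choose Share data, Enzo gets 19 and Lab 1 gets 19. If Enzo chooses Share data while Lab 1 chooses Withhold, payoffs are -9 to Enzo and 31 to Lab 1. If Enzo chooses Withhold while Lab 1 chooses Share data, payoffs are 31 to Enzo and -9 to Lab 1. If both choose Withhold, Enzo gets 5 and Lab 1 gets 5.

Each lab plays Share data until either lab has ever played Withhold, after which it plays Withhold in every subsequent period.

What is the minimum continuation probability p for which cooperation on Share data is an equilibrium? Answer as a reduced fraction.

8/13

With continuation probability p and discount β, the effective per-period discount factor is βp.
Grim-trigger IC: βp ≥ (31−19)/(31−5) = 6/13.
So p ≥ (6/13)/(3/4) = 8/13.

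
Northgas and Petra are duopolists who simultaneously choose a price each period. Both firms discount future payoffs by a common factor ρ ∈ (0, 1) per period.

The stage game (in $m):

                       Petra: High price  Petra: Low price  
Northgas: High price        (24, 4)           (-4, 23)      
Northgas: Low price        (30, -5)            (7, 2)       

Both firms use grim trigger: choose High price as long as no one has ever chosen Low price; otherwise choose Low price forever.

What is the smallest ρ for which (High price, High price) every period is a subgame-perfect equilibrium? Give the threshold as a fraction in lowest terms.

19/21

For Northgas: deviation gain 30−24 = 6, per-period punishment loss 24−7 = 17. IC gives ρ ≥ 6/23.
For Petra: gain 19, loss 2 per period, so ρ ≥ 19/21.
The tighter constraint is Petra's, so cooperation needs ρ ≥ 19/21.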